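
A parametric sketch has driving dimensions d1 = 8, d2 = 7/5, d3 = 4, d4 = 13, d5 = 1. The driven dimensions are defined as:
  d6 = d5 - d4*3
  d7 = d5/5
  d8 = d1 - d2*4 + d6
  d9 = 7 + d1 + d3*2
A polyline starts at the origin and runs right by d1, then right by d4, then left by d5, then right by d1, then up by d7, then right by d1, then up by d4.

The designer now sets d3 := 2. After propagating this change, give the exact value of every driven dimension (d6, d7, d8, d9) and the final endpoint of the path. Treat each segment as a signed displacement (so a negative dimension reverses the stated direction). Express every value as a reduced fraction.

d6 = -38
d7 = 1/5
d8 = -178/5
d9 = 19
endpoint = (36, 66/5)

Apply edit: d3 := 2
  d6 = d5 - d4*3 = -38
  d7 = d5/5 = 1/5
  d8 = d1 - d2*4 + d6 = -178/5
  d9 = 7 + d1 + d3*2 = 19
Walk from origin (0, 0):
  seg 1: right by d1 = 8 → (8, 0)
  seg 2: right by d4 = 13 → (21, 0)
  seg 3: left by d5 = 1 → (20, 0)
  seg 4: right by d1 = 8 → (28, 0)
  seg 5: up by d7 = 1/5 → (28, 1/5)
  seg 6: right by d1 = 8 → (36, 1/5)
  seg 7: up by d4 = 13 → (36, 66/5)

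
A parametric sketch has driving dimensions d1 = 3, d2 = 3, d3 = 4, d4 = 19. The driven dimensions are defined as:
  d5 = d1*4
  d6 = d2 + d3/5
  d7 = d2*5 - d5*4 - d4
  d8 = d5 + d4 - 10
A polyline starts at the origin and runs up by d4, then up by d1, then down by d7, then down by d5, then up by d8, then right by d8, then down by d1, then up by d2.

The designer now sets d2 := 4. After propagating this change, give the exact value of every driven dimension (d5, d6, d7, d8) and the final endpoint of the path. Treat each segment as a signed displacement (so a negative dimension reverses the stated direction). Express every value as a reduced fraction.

Apply edit: d2 := 4
  d5 = d1*4 = 12
  d6 = d2 + d3/5 = 24/5
  d7 = d2*5 - d5*4 - d4 = -47
  d8 = d5 + d4 - 10 = 21
Walk from origin (0, 0):
  seg 1: up by d4 = 19 → (0, 19)
  seg 2: up by d1 = 3 → (0, 22)
  seg 3: down by d7 = -47 → (0, 69)
  seg 4: down by d5 = 12 → (0, 57)
  seg 5: up by d8 = 21 → (0, 78)
  seg 6: right by d8 = 21 → (21, 78)
  seg 7: down by d1 = 3 → (21, 75)
  seg 8: up by d2 = 4 → (21, 79)

d5 = 12
d6 = 24/5
d7 = -47
d8 = 21
endpoint = (21, 79)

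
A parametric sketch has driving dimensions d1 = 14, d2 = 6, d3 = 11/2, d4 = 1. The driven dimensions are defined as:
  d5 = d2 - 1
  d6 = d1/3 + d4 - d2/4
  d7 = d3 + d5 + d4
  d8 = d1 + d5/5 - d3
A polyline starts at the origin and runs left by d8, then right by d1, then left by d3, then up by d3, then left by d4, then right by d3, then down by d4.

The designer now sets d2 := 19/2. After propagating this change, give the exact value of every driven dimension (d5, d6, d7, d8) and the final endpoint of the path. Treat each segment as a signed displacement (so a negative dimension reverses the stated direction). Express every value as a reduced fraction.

Apply edit: d2 := 19/2
  d5 = d2 - 1 = 17/2
  d6 = d1/3 + d4 - d2/4 = 79/24
  d7 = d3 + d5 + d4 = 15
  d8 = d1 + d5/5 - d3 = 51/5
Walk from origin (0, 0):
  seg 1: left by d8 = 51/5 → (-51/5, 0)
  seg 2: right by d1 = 14 → (19/5, 0)
  seg 3: left by d3 = 11/2 → (-17/10, 0)
  seg 4: up by d3 = 11/2 → (-17/10, 11/2)
  seg 5: left by d4 = 1 → (-27/10, 11/2)
  seg 6: right by d3 = 11/2 → (14/5, 11/2)
  seg 7: down by d4 = 1 → (14/5, 9/2)

d5 = 17/2
d6 = 79/24
d7 = 15
d8 = 51/5
endpoint = (14/5, 9/2)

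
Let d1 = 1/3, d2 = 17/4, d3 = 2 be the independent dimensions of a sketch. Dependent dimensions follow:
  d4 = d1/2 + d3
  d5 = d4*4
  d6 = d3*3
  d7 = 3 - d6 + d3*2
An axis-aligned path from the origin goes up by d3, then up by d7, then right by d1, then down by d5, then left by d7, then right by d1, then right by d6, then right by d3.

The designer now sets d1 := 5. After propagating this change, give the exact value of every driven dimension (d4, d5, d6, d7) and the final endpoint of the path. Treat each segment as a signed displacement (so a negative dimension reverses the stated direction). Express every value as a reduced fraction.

Apply edit: d1 := 5
  d4 = d1/2 + d3 = 9/2
  d5 = d4*4 = 18
  d6 = d3*3 = 6
  d7 = 3 - d6 + d3*2 = 1
Walk from origin (0, 0):
  seg 1: up by d3 = 2 → (0, 2)
  seg 2: up by d7 = 1 → (0, 3)
  seg 3: right by d1 = 5 → (5, 3)
  seg 4: down by d5 = 18 → (5, -15)
  seg 5: left by d7 = 1 → (4, -15)
  seg 6: right by d1 = 5 → (9, -15)
  seg 7: right by d6 = 6 → (15, -15)
  seg 8: right by d3 = 2 → (17, -15)

d4 = 9/2
d5 = 18
d6 = 6
d7 = 1
endpoint = (17, -15)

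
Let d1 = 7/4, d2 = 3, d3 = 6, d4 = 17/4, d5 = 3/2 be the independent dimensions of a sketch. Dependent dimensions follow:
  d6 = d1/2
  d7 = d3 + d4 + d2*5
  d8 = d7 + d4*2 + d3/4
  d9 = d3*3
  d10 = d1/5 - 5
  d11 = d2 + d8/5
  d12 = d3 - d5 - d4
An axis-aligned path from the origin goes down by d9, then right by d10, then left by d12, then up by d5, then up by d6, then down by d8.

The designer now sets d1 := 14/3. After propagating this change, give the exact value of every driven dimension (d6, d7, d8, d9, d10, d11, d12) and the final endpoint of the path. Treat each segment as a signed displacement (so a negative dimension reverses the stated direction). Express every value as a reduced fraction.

Apply edit: d1 := 14/3
  d6 = d1/2 = 7/3
  d7 = d3 + d4 + d2*5 = 101/4
  d8 = d7 + d4*2 + d3/4 = 141/4
  d9 = d3*3 = 18
  d10 = d1/5 - 5 = -61/15
  d11 = d2 + d8/5 = 201/20
  d12 = d3 - d5 - d4 = 1/4
Walk from origin (0, 0):
  seg 1: down by d9 = 18 → (0, -18)
  seg 2: right by d10 = -61/15 → (-61/15, -18)
  seg 3: left by d12 = 1/4 → (-259/60, -18)
  seg 4: up by d5 = 3/2 → (-259/60, -33/2)
  seg 5: up by d6 = 7/3 → (-259/60, -85/6)
  seg 6: down by d8 = 141/4 → (-259/60, -593/12)

d6 = 7/3
d7 = 101/4
d8 = 141/4
d9 = 18
d10 = -61/15
d11 = 201/20
d12 = 1/4
endpoint = (-259/60, -593/12)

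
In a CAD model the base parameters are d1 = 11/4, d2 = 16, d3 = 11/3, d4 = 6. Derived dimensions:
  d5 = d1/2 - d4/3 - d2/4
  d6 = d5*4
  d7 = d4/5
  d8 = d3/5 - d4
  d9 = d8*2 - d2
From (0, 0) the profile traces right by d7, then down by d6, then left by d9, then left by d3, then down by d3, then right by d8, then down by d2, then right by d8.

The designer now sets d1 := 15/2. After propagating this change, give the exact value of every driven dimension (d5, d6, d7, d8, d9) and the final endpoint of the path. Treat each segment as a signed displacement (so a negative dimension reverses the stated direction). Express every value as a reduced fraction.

Apply edit: d1 := 15/2
  d5 = d1/2 - d4/3 - d2/4 = -9/4
  d6 = d5*4 = -9
  d7 = d4/5 = 6/5
  d8 = d3/5 - d4 = -79/15
  d9 = d8*2 - d2 = -398/15
Walk from origin (0, 0):
  seg 1: right by d7 = 6/5 → (6/5, 0)
  seg 2: down by d6 = -9 → (6/5, 9)
  seg 3: left by d9 = -398/15 → (416/15, 9)
  seg 4: left by d3 = 11/3 → (361/15, 9)
  seg 5: down by d3 = 11/3 → (361/15, 16/3)
  seg 6: right by d8 = -79/15 → (94/5, 16/3)
  seg 7: down by d2 = 16 → (94/5, -32/3)
  seg 8: right by d8 = -79/15 → (203/15, -32/3)

d5 = -9/4
d6 = -9
d7 = 6/5
d8 = -79/15
d9 = -398/15
endpoint = (203/15, -32/3)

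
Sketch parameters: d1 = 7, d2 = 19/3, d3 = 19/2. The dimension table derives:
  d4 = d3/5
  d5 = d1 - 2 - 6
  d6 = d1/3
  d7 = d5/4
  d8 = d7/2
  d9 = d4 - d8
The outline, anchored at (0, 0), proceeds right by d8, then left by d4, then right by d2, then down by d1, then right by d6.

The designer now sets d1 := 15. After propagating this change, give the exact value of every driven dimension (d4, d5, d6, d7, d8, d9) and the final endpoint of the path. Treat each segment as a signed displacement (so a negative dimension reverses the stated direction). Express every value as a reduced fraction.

Apply edit: d1 := 15
  d4 = d3/5 = 19/10
  d5 = d1 - 2 - 6 = 7
  d6 = d1/3 = 5
  d7 = d5/4 = 7/4
  d8 = d7/2 = 7/8
  d9 = d4 - d8 = 41/40
Walk from origin (0, 0):
  seg 1: right by d8 = 7/8 → (7/8, 0)
  seg 2: left by d4 = 19/10 → (-41/40, 0)
  seg 3: right by d2 = 19/3 → (637/120, 0)
  seg 4: down by d1 = 15 → (637/120, -15)
  seg 5: right by d6 = 5 → (1237/120, -15)

d4 = 19/10
d5 = 7
d6 = 5
d7 = 7/4
d8 = 7/8
d9 = 41/40
endpoint = (1237/120, -15)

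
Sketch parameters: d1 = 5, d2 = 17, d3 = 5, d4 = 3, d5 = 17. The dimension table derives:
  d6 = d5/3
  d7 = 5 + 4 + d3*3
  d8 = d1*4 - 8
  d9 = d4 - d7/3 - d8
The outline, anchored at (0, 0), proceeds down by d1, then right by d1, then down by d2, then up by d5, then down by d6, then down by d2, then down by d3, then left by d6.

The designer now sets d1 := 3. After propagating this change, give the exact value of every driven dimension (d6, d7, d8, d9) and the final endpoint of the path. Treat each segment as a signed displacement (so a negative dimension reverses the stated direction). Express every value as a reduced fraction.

d6 = 17/3
d7 = 24
d8 = 4
d9 = -9
endpoint = (-8/3, -92/3)

Apply edit: d1 := 3
  d6 = d5/3 = 17/3
  d7 = 5 + 4 + d3*3 = 24
  d8 = d1*4 - 8 = 4
  d9 = d4 - d7/3 - d8 = -9
Walk from origin (0, 0):
  seg 1: down by d1 = 3 → (0, -3)
  seg 2: right by d1 = 3 → (3, -3)
  seg 3: down by d2 = 17 → (3, -20)
  seg 4: up by d5 = 17 → (3, -3)
  seg 5: down by d6 = 17/3 → (3, -26/3)
  seg 6: down by d2 = 17 → (3, -77/3)
  seg 7: down by d3 = 5 → (3, -92/3)
  seg 8: left by d6 = 17/3 → (-8/3, -92/3)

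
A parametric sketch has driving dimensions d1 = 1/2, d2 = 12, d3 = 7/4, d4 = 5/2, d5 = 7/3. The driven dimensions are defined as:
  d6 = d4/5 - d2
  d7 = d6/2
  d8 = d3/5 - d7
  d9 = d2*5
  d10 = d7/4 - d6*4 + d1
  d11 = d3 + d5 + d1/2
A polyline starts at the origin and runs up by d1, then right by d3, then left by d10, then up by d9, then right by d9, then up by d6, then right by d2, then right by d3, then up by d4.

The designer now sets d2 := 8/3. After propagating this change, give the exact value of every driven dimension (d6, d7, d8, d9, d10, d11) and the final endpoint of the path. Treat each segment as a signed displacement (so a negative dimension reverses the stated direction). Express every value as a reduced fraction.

Apply edit: d2 := 8/3
  d6 = d4/5 - d2 = -13/6
  d7 = d6/2 = -13/12
  d8 = d3/5 - d7 = 43/30
  d9 = d2*5 = 40/3
  d10 = d7/4 - d6*4 + d1 = 427/48
  d11 = d3 + d5 + d1/2 = 13/3
Walk from origin (0, 0):
  seg 1: up by d1 = 1/2 → (0, 1/2)
  seg 2: right by d3 = 7/4 → (7/4, 1/2)
  seg 3: left by d10 = 427/48 → (-343/48, 1/2)
  seg 4: up by d9 = 40/3 → (-343/48, 83/6)
  seg 5: right by d9 = 40/3 → (99/16, 83/6)
  seg 6: up by d6 = -13/6 → (99/16, 35/3)
  seg 7: right by d2 = 8/3 → (425/48, 35/3)
  seg 8: right by d3 = 7/4 → (509/48, 35/3)
  seg 9: up by d4 = 5/2 → (509/48, 85/6)

d6 = -13/6
d7 = -13/12
d8 = 43/30
d9 = 40/3
d10 = 427/48
d11 = 13/3
endpoint = (509/48, 85/6)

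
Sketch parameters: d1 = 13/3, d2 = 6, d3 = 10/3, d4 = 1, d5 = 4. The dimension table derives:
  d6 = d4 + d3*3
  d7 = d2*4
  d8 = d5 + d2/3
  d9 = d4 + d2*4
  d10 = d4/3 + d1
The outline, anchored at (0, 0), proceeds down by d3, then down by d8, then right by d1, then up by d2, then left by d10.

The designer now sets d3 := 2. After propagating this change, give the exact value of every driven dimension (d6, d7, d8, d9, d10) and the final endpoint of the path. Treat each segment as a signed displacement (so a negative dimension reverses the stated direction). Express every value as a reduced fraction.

Apply edit: d3 := 2
  d6 = d4 + d3*3 = 7
  d7 = d2*4 = 24
  d8 = d5 + d2/3 = 6
  d9 = d4 + d2*4 = 25
  d10 = d4/3 + d1 = 14/3
Walk from origin (0, 0):
  seg 1: down by d3 = 2 → (0, -2)
  seg 2: down by d8 = 6 → (0, -8)
  seg 3: right by d1 = 13/3 → (13/3, -8)
  seg 4: up by d2 = 6 → (13/3, -2)
  seg 5: left by d10 = 14/3 → (-1/3, -2)

d6 = 7
d7 = 24
d8 = 6
d9 = 25
d10 = 14/3
endpoint = (-1/3, -2)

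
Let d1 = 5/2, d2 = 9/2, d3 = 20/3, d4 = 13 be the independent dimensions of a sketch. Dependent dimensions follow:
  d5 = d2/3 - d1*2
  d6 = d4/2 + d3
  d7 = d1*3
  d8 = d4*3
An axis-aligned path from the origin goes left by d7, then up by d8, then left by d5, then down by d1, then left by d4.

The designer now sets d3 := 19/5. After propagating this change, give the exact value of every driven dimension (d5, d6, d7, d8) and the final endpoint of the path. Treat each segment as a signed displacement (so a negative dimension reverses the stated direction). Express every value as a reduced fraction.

d5 = -7/2
d6 = 103/10
d7 = 15/2
d8 = 39
endpoint = (-17, 73/2)

Apply edit: d3 := 19/5
  d5 = d2/3 - d1*2 = -7/2
  d6 = d4/2 + d3 = 103/10
  d7 = d1*3 = 15/2
  d8 = d4*3 = 39
Walk from origin (0, 0):
  seg 1: left by d7 = 15/2 → (-15/2, 0)
  seg 2: up by d8 = 39 → (-15/2, 39)
  seg 3: left by d5 = -7/2 → (-4, 39)
  seg 4: down by d1 = 5/2 → (-4, 73/2)
  seg 5: left by d4 = 13 → (-17, 73/2)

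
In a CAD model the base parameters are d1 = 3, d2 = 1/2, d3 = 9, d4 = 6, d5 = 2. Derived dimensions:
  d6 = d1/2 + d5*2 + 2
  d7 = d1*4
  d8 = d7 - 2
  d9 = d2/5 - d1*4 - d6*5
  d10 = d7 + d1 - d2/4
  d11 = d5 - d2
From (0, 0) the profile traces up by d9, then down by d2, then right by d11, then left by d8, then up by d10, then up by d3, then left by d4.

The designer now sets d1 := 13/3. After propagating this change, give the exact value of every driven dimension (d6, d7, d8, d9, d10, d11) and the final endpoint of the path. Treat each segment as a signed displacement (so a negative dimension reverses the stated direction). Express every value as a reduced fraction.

Apply edit: d1 := 13/3
  d6 = d1/2 + d5*2 + 2 = 49/6
  d7 = d1*4 = 52/3
  d8 = d7 - 2 = 46/3
  d9 = d2/5 - d1*4 - d6*5 = -871/15
  d10 = d7 + d1 - d2/4 = 517/24
  d11 = d5 - d2 = 3/2
Walk from origin (0, 0):
  seg 1: up by d9 = -871/15 → (0, -871/15)
  seg 2: down by d2 = 1/2 → (0, -1757/30)
  seg 3: right by d11 = 3/2 → (3/2, -1757/30)
  seg 4: left by d8 = 46/3 → (-83/6, -1757/30)
  seg 5: up by d10 = 517/24 → (-83/6, -1481/40)
  seg 6: up by d3 = 9 → (-83/6, -1121/40)
  seg 7: left by d4 = 6 → (-119/6, -1121/40)

d6 = 49/6
d7 = 52/3
d8 = 46/3
d9 = -871/15
d10 = 517/24
d11 = 3/2
endpoint = (-119/6, -1121/40)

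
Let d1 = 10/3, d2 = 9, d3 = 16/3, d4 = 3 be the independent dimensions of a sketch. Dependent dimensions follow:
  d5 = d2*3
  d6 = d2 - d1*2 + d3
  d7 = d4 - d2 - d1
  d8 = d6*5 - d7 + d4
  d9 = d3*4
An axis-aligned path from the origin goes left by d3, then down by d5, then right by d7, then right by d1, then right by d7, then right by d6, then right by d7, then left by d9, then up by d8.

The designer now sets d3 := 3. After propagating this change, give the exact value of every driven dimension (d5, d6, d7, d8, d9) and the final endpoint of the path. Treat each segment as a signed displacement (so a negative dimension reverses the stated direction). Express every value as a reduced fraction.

d5 = 27
d6 = 16/3
d7 = -28/3
d8 = 39
d9 = 12
endpoint = (-103/3, 12)

Apply edit: d3 := 3
  d5 = d2*3 = 27
  d6 = d2 - d1*2 + d3 = 16/3
  d7 = d4 - d2 - d1 = -28/3
  d8 = d6*5 - d7 + d4 = 39
  d9 = d3*4 = 12
Walk from origin (0, 0):
  seg 1: left by d3 = 3 → (-3, 0)
  seg 2: down by d5 = 27 → (-3, -27)
  seg 3: right by d7 = -28/3 → (-37/3, -27)
  seg 4: right by d1 = 10/3 → (-9, -27)
  seg 5: right by d7 = -28/3 → (-55/3, -27)
  seg 6: right by d6 = 16/3 → (-13, -27)
  seg 7: right by d7 = -28/3 → (-67/3, -27)
  seg 8: left by d9 = 12 → (-103/3, -27)
  seg 9: up by d8 = 39 → (-103/3, 12)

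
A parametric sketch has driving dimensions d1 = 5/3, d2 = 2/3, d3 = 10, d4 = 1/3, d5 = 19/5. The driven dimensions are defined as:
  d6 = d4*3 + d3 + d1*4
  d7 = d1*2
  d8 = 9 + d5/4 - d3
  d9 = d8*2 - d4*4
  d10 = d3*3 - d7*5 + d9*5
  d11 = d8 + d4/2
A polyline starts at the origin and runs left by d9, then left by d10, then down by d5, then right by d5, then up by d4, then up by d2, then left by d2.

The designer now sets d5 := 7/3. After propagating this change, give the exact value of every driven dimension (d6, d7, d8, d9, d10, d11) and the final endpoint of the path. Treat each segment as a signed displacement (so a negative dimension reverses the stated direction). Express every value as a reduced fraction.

d6 = 53/3
d7 = 10/3
d8 = -5/12
d9 = -13/6
d10 = 5/2
d11 = -1/4
endpoint = (4/3, -4/3)

Apply edit: d5 := 7/3
  d6 = d4*3 + d3 + d1*4 = 53/3
  d7 = d1*2 = 10/3
  d8 = 9 + d5/4 - d3 = -5/12
  d9 = d8*2 - d4*4 = -13/6
  d10 = d3*3 - d7*5 + d9*5 = 5/2
  d11 = d8 + d4/2 = -1/4
Walk from origin (0, 0):
  seg 1: left by d9 = -13/6 → (13/6, 0)
  seg 2: left by d10 = 5/2 → (-1/3, 0)
  seg 3: down by d5 = 7/3 → (-1/3, -7/3)
  seg 4: right by d5 = 7/3 → (2, -7/3)
  seg 5: up by d4 = 1/3 → (2, -2)
  seg 6: up by d2 = 2/3 → (2, -4/3)
  seg 7: left by d2 = 2/3 → (4/3, -4/3)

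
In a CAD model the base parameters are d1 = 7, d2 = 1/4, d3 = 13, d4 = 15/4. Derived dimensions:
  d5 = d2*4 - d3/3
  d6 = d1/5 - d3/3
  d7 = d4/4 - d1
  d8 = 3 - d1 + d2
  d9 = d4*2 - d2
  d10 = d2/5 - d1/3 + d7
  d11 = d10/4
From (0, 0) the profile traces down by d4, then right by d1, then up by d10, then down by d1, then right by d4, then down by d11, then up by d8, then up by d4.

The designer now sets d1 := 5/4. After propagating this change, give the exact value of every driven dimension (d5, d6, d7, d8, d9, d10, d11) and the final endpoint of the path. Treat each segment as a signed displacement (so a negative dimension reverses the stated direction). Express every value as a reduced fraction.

Apply edit: d1 := 5/4
  d5 = d2*4 - d3/3 = -10/3
  d6 = d1/5 - d3/3 = -49/12
  d7 = d4/4 - d1 = -5/16
  d8 = 3 - d1 + d2 = 2
  d9 = d4*2 - d2 = 29/4
  d10 = d2/5 - d1/3 + d7 = -163/240
  d11 = d10/4 = -163/960
Walk from origin (0, 0):
  seg 1: down by d4 = 15/4 → (0, -15/4)
  seg 2: right by d1 = 5/4 → (5/4, -15/4)
  seg 3: up by d10 = -163/240 → (5/4, -1063/240)
  seg 4: down by d1 = 5/4 → (5/4, -1363/240)
  seg 5: right by d4 = 15/4 → (5, -1363/240)
  seg 6: down by d11 = -163/960 → (5, -1763/320)
  seg 7: up by d8 = 2 → (5, -1123/320)
  seg 8: up by d4 = 15/4 → (5, 77/320)

d5 = -10/3
d6 = -49/12
d7 = -5/16
d8 = 2
d9 = 29/4
d10 = -163/240
d11 = -163/960
endpoint = (5, 77/320)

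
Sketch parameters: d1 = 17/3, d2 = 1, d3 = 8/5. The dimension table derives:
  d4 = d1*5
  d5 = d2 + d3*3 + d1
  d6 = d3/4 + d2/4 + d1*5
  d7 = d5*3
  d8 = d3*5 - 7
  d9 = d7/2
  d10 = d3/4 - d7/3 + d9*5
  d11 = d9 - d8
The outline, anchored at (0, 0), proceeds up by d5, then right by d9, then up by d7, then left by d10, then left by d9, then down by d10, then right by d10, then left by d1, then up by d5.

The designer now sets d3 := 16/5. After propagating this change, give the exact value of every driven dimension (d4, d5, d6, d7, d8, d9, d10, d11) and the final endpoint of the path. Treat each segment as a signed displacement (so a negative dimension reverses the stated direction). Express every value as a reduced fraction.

d4 = 85/3
d5 = 244/15
d6 = 1763/60
d7 = 244/5
d8 = 9
d9 = 122/5
d10 = 1598/15
d11 = 77/5
endpoint = (-17/3, -126/5)

Apply edit: d3 := 16/5
  d4 = d1*5 = 85/3
  d5 = d2 + d3*3 + d1 = 244/15
  d6 = d3/4 + d2/4 + d1*5 = 1763/60
  d7 = d5*3 = 244/5
  d8 = d3*5 - 7 = 9
  d9 = d7/2 = 122/5
  d10 = d3/4 - d7/3 + d9*5 = 1598/15
  d11 = d9 - d8 = 77/5
Walk from origin (0, 0):
  seg 1: up by d5 = 244/15 → (0, 244/15)
  seg 2: right by d9 = 122/5 → (122/5, 244/15)
  seg 3: up by d7 = 244/5 → (122/5, 976/15)
  seg 4: left by d10 = 1598/15 → (-1232/15, 976/15)
  seg 5: left by d9 = 122/5 → (-1598/15, 976/15)
  seg 6: down by d10 = 1598/15 → (-1598/15, -622/15)
  seg 7: right by d10 = 1598/15 → (0, -622/15)
  seg 8: left by d1 = 17/3 → (-17/3, -622/15)
  seg 9: up by d5 = 244/15 → (-17/3, -126/5)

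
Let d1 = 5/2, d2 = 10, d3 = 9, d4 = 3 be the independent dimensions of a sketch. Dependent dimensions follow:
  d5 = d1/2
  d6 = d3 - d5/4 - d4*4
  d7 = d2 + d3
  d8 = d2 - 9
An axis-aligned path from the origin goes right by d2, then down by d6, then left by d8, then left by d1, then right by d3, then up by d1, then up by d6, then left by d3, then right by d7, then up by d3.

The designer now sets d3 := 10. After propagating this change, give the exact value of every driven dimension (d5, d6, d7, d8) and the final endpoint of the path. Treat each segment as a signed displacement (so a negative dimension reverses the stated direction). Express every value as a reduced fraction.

d5 = 5/4
d6 = -37/16
d7 = 20
d8 = 1
endpoint = (53/2, 25/2)

Apply edit: d3 := 10
  d5 = d1/2 = 5/4
  d6 = d3 - d5/4 - d4*4 = -37/16
  d7 = d2 + d3 = 20
  d8 = d2 - 9 = 1
Walk from origin (0, 0):
  seg 1: right by d2 = 10 → (10, 0)
  seg 2: down by d6 = -37/16 → (10, 37/16)
  seg 3: left by d8 = 1 → (9, 37/16)
  seg 4: left by d1 = 5/2 → (13/2, 37/16)
  seg 5: right by d3 = 10 → (33/2, 37/16)
  seg 6: up by d1 = 5/2 → (33/2, 77/16)
  seg 7: up by d6 = -37/16 → (33/2, 5/2)
  seg 8: left by d3 = 10 → (13/2, 5/2)
  seg 9: right by d7 = 20 → (53/2, 5/2)
  seg 10: up by d3 = 10 → (53/2, 25/2)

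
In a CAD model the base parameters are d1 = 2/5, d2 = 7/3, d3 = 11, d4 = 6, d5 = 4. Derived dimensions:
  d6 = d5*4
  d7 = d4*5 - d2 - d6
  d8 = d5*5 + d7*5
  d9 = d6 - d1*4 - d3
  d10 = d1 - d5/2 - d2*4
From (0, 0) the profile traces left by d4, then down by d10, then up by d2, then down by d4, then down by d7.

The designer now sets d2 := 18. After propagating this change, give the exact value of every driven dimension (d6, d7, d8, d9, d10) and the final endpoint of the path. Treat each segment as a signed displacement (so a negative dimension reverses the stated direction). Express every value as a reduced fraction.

d6 = 16
d7 = -4
d8 = 0
d9 = 17/5
d10 = -368/5
endpoint = (-6, 448/5)

Apply edit: d2 := 18
  d6 = d5*4 = 16
  d7 = d4*5 - d2 - d6 = -4
  d8 = d5*5 + d7*5 = 0
  d9 = d6 - d1*4 - d3 = 17/5
  d10 = d1 - d5/2 - d2*4 = -368/5
Walk from origin (0, 0):
  seg 1: left by d4 = 6 → (-6, 0)
  seg 2: down by d10 = -368/5 → (-6, 368/5)
  seg 3: up by d2 = 18 → (-6, 458/5)
  seg 4: down by d4 = 6 → (-6, 428/5)
  seg 5: down by d7 = -4 → (-6, 448/5)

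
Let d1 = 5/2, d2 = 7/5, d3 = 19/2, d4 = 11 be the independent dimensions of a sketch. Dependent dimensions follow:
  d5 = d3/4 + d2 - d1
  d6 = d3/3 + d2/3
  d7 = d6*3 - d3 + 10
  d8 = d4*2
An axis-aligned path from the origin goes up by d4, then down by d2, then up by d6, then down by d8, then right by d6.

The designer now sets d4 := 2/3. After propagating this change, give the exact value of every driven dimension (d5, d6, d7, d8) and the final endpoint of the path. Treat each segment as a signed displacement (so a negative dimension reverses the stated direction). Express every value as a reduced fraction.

Apply edit: d4 := 2/3
  d5 = d3/4 + d2 - d1 = 51/40
  d6 = d3/3 + d2/3 = 109/30
  d7 = d6*3 - d3 + 10 = 57/5
  d8 = d4*2 = 4/3
Walk from origin (0, 0):
  seg 1: up by d4 = 2/3 → (0, 2/3)
  seg 2: down by d2 = 7/5 → (0, -11/15)
  seg 3: up by d6 = 109/30 → (0, 29/10)
  seg 4: down by d8 = 4/3 → (0, 47/30)
  seg 5: right by d6 = 109/30 → (109/30, 47/30)

d5 = 51/40
d6 = 109/30
d7 = 57/5
d8 = 4/3
endpoint = (109/30, 47/30)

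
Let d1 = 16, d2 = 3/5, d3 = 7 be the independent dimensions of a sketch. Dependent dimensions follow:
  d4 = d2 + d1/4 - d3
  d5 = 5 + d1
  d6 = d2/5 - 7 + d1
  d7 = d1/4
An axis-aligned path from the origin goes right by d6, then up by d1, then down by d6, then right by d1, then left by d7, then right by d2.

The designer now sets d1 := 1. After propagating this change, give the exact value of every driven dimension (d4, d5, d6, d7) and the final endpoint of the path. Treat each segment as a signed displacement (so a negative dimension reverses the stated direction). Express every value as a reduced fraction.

Apply edit: d1 := 1
  d4 = d2 + d1/4 - d3 = -123/20
  d5 = 5 + d1 = 6
  d6 = d2/5 - 7 + d1 = -147/25
  d7 = d1/4 = 1/4
Walk from origin (0, 0):
  seg 1: right by d6 = -147/25 → (-147/25, 0)
  seg 2: up by d1 = 1 → (-147/25, 1)
  seg 3: down by d6 = -147/25 → (-147/25, 172/25)
  seg 4: right by d1 = 1 → (-122/25, 172/25)
  seg 5: left by d7 = 1/4 → (-513/100, 172/25)
  seg 6: right by d2 = 3/5 → (-453/100, 172/25)

d4 = -123/20
d5 = 6
d6 = -147/25
d7 = 1/4
endpoint = (-453/100, 172/25)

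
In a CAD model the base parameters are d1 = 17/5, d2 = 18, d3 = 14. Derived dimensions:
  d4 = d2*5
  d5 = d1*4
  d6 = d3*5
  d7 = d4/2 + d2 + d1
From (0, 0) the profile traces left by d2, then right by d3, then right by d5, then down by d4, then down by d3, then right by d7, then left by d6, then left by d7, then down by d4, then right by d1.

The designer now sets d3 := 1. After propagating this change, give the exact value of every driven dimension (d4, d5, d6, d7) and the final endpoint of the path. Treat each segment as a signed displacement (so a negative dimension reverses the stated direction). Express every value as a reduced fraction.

d4 = 90
d5 = 68/5
d6 = 5
d7 = 332/5
endpoint = (-5, -181)

Apply edit: d3 := 1
  d4 = d2*5 = 90
  d5 = d1*4 = 68/5
  d6 = d3*5 = 5
  d7 = d4/2 + d2 + d1 = 332/5
Walk from origin (0, 0):
  seg 1: left by d2 = 18 → (-18, 0)
  seg 2: right by d3 = 1 → (-17, 0)
  seg 3: right by d5 = 68/5 → (-17/5, 0)
  seg 4: down by d4 = 90 → (-17/5, -90)
  seg 5: down by d3 = 1 → (-17/5, -91)
  seg 6: right by d7 = 332/5 → (63, -91)
  seg 7: left by d6 = 5 → (58, -91)
  seg 8: left by d7 = 332/5 → (-42/5, -91)
  seg 9: down by d4 = 90 → (-42/5, -181)
  seg 10: right by d1 = 17/5 → (-5, -181)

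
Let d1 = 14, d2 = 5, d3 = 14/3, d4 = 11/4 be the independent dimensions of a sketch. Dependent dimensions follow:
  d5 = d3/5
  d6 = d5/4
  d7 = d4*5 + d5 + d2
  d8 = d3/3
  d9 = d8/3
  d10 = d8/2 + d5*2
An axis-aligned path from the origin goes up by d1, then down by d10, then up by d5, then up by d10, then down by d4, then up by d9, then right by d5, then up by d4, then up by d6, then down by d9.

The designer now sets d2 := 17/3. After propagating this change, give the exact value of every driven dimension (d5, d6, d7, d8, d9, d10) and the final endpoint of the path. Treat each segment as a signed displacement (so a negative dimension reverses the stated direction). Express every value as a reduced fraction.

Apply edit: d2 := 17/3
  d5 = d3/5 = 14/15
  d6 = d5/4 = 7/30
  d7 = d4*5 + d5 + d2 = 407/20
  d8 = d3/3 = 14/9
  d9 = d8/3 = 14/27
  d10 = d8/2 + d5*2 = 119/45
Walk from origin (0, 0):
  seg 1: up by d1 = 14 → (0, 14)
  seg 2: down by d10 = 119/45 → (0, 511/45)
  seg 3: up by d5 = 14/15 → (0, 553/45)
  seg 4: up by d10 = 119/45 → (0, 224/15)
  seg 5: down by d4 = 11/4 → (0, 731/60)
  seg 6: up by d9 = 14/27 → (0, 6859/540)
  seg 7: right by d5 = 14/15 → (14/15, 6859/540)
  seg 8: up by d4 = 11/4 → (14/15, 2086/135)
  seg 9: up by d6 = 7/30 → (14/15, 847/54)
  seg 10: down by d9 = 14/27 → (14/15, 91/6)

d5 = 14/15
d6 = 7/30
d7 = 407/20
d8 = 14/9
d9 = 14/27
d10 = 119/45
endpoint = (14/15, 91/6)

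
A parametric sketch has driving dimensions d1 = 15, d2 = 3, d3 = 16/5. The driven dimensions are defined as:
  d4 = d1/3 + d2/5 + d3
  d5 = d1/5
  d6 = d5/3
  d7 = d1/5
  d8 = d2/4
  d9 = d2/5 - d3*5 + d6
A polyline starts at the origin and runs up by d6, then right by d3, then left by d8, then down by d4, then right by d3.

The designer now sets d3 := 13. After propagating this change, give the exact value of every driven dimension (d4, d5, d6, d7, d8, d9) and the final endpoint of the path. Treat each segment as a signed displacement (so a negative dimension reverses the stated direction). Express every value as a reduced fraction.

d4 = 93/5
d5 = 3
d6 = 1
d7 = 3
d8 = 3/4
d9 = -317/5
endpoint = (101/4, -88/5)

Apply edit: d3 := 13
  d4 = d1/3 + d2/5 + d3 = 93/5
  d5 = d1/5 = 3
  d6 = d5/3 = 1
  d7 = d1/5 = 3
  d8 = d2/4 = 3/4
  d9 = d2/5 - d3*5 + d6 = -317/5
Walk from origin (0, 0):
  seg 1: up by d6 = 1 → (0, 1)
  seg 2: right by d3 = 13 → (13, 1)
  seg 3: left by d8 = 3/4 → (49/4, 1)
  seg 4: down by d4 = 93/5 → (49/4, -88/5)
  seg 5: right by d3 = 13 → (101/4, -88/5)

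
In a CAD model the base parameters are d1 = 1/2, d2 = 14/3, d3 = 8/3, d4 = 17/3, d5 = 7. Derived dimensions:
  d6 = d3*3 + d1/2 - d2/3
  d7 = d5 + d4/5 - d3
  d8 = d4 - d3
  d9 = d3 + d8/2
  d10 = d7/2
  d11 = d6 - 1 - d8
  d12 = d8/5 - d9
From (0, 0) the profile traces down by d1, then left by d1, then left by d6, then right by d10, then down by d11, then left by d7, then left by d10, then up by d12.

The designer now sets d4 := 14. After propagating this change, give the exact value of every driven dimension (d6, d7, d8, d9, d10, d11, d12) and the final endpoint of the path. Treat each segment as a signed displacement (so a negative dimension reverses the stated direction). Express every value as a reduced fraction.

d6 = 241/36
d7 = 107/15
d8 = 34/3
d9 = 25/3
d10 = 107/30
d11 = -203/36
d12 = -91/15
endpoint = (-2579/180, -167/180)

Apply edit: d4 := 14
  d6 = d3*3 + d1/2 - d2/3 = 241/36
  d7 = d5 + d4/5 - d3 = 107/15
  d8 = d4 - d3 = 34/3
  d9 = d3 + d8/2 = 25/3
  d10 = d7/2 = 107/30
  d11 = d6 - 1 - d8 = -203/36
  d12 = d8/5 - d9 = -91/15
Walk from origin (0, 0):
  seg 1: down by d1 = 1/2 → (0, -1/2)
  seg 2: left by d1 = 1/2 → (-1/2, -1/2)
  seg 3: left by d6 = 241/36 → (-259/36, -1/2)
  seg 4: right by d10 = 107/30 → (-653/180, -1/2)
  seg 5: down by d11 = -203/36 → (-653/180, 185/36)
  seg 6: left by d7 = 107/15 → (-1937/180, 185/36)
  seg 7: left by d10 = 107/30 → (-2579/180, 185/36)
  seg 8: up by d12 = -91/15 → (-2579/180, -167/180)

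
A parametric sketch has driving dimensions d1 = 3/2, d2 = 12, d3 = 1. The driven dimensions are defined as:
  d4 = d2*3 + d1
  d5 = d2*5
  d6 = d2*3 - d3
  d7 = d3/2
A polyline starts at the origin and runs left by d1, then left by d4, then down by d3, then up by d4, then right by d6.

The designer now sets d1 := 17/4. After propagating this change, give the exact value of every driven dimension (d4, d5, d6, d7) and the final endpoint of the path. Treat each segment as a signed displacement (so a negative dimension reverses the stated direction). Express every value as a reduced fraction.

d4 = 161/4
d5 = 60
d6 = 35
d7 = 1/2
endpoint = (-19/2, 157/4)

Apply edit: d1 := 17/4
  d4 = d2*3 + d1 = 161/4
  d5 = d2*5 = 60
  d6 = d2*3 - d3 = 35
  d7 = d3/2 = 1/2
Walk from origin (0, 0):
  seg 1: left by d1 = 17/4 → (-17/4, 0)
  seg 2: left by d4 = 161/4 → (-89/2, 0)
  seg 3: down by d3 = 1 → (-89/2, -1)
  seg 4: up by d4 = 161/4 → (-89/2, 157/4)
  seg 5: right by d6 = 35 → (-19/2, 157/4)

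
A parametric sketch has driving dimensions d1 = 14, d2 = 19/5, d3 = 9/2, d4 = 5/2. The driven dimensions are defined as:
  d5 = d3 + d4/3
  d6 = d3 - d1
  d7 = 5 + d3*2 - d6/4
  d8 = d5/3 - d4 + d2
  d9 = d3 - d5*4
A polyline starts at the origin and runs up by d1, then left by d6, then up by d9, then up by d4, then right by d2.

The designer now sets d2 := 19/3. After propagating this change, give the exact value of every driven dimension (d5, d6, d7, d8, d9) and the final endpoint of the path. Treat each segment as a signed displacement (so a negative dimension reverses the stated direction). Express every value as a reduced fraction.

Apply edit: d2 := 19/3
  d5 = d3 + d4/3 = 16/3
  d6 = d3 - d1 = -19/2
  d7 = 5 + d3*2 - d6/4 = 131/8
  d8 = d5/3 - d4 + d2 = 101/18
  d9 = d3 - d5*4 = -101/6
Walk from origin (0, 0):
  seg 1: up by d1 = 14 → (0, 14)
  seg 2: left by d6 = -19/2 → (19/2, 14)
  seg 3: up by d9 = -101/6 → (19/2, -17/6)
  seg 4: up by d4 = 5/2 → (19/2, -1/3)
  seg 5: right by d2 = 19/3 → (95/6, -1/3)

d5 = 16/3
d6 = -19/2
d7 = 131/8
d8 = 101/18
d9 = -101/6
endpoint = (95/6, -1/3)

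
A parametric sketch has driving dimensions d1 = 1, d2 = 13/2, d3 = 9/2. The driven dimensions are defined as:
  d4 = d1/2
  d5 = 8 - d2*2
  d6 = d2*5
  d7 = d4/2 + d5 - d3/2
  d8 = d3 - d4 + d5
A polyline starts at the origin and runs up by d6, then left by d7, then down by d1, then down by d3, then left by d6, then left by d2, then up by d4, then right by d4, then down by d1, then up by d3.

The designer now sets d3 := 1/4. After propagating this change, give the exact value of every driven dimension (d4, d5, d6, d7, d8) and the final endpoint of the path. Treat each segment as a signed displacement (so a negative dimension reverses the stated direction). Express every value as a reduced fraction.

Apply edit: d3 := 1/4
  d4 = d1/2 = 1/2
  d5 = 8 - d2*2 = -5
  d6 = d2*5 = 65/2
  d7 = d4/2 + d5 - d3/2 = -39/8
  d8 = d3 - d4 + d5 = -21/4
Walk from origin (0, 0):
  seg 1: up by d6 = 65/2 → (0, 65/2)
  seg 2: left by d7 = -39/8 → (39/8, 65/2)
  seg 3: down by d1 = 1 → (39/8, 63/2)
  seg 4: down by d3 = 1/4 → (39/8, 125/4)
  seg 5: left by d6 = 65/2 → (-221/8, 125/4)
  seg 6: left by d2 = 13/2 → (-273/8, 125/4)
  seg 7: up by d4 = 1/2 → (-273/8, 127/4)
  seg 8: right by d4 = 1/2 → (-269/8, 127/4)
  seg 9: down by d1 = 1 → (-269/8, 123/4)
  seg 10: up by d3 = 1/4 → (-269/8, 31)

d4 = 1/2
d5 = -5
d6 = 65/2
d7 = -39/8
d8 = -21/4
endpoint = (-269/8, 31)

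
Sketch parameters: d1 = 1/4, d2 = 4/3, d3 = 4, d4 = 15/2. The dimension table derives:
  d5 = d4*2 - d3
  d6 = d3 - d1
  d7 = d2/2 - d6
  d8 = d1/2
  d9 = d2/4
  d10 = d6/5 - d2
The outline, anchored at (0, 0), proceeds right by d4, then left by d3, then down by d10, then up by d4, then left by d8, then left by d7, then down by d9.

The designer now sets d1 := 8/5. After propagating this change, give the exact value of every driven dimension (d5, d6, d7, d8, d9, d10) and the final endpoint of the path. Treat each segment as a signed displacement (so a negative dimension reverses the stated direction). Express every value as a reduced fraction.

Apply edit: d1 := 8/5
  d5 = d4*2 - d3 = 11
  d6 = d3 - d1 = 12/5
  d7 = d2/2 - d6 = -26/15
  d8 = d1/2 = 4/5
  d9 = d2/4 = 1/3
  d10 = d6/5 - d2 = -64/75
Walk from origin (0, 0):
  seg 1: right by d4 = 15/2 → (15/2, 0)
  seg 2: left by d3 = 4 → (7/2, 0)
  seg 3: down by d10 = -64/75 → (7/2, 64/75)
  seg 4: up by d4 = 15/2 → (7/2, 1253/150)
  seg 5: left by d8 = 4/5 → (27/10, 1253/150)
  seg 6: left by d7 = -26/15 → (133/30, 1253/150)
  seg 7: down by d9 = 1/3 → (133/30, 401/50)

d5 = 11
d6 = 12/5
d7 = -26/15
d8 = 4/5
d9 = 1/3
d10 = -64/75
endpoint = (133/30, 401/50)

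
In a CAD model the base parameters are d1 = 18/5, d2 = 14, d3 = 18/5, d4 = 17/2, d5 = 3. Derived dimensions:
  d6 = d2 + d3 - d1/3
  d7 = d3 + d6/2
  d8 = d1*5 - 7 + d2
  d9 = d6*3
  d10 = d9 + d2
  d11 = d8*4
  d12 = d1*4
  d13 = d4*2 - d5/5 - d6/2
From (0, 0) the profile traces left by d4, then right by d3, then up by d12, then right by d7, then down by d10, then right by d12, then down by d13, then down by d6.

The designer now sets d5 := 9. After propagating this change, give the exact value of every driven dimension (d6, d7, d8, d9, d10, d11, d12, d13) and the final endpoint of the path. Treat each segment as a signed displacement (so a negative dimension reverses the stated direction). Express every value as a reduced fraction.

Apply edit: d5 := 9
  d6 = d2 + d3 - d1/3 = 82/5
  d7 = d3 + d6/2 = 59/5
  d8 = d1*5 - 7 + d2 = 25
  d9 = d6*3 = 246/5
  d10 = d9 + d2 = 316/5
  d11 = d8*4 = 100
  d12 = d1*4 = 72/5
  d13 = d4*2 - d5/5 - d6/2 = 7
Walk from origin (0, 0):
  seg 1: left by d4 = 17/2 → (-17/2, 0)
  seg 2: right by d3 = 18/5 → (-49/10, 0)
  seg 3: up by d12 = 72/5 → (-49/10, 72/5)
  seg 4: right by d7 = 59/5 → (69/10, 72/5)
  seg 5: down by d10 = 316/5 → (69/10, -244/5)
  seg 6: right by d12 = 72/5 → (213/10, -244/5)
  seg 7: down by d13 = 7 → (213/10, -279/5)
  seg 8: down by d6 = 82/5 → (213/10, -361/5)

d6 = 82/5
d7 = 59/5
d8 = 25
d9 = 246/5
d10 = 316/5
d11 = 100
d12 = 72/5
d13 = 7
endpoint = (213/10, -361/5)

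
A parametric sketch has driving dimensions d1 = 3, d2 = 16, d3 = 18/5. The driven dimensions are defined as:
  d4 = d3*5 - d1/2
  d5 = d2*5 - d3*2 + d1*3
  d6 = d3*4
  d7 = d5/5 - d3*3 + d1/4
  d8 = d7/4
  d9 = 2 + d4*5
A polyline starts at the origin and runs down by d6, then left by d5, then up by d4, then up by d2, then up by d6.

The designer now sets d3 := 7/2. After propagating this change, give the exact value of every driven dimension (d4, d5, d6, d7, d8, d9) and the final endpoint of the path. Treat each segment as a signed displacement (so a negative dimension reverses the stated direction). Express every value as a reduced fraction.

Apply edit: d3 := 7/2
  d4 = d3*5 - d1/2 = 16
  d5 = d2*5 - d3*2 + d1*3 = 82
  d6 = d3*4 = 14
  d7 = d5/5 - d3*3 + d1/4 = 133/20
  d8 = d7/4 = 133/80
  d9 = 2 + d4*5 = 82
Walk from origin (0, 0):
  seg 1: down by d6 = 14 → (0, -14)
  seg 2: left by d5 = 82 → (-82, -14)
  seg 3: up by d4 = 16 → (-82, 2)
  seg 4: up by d2 = 16 → (-82, 18)
  seg 5: up by d6 = 14 → (-82, 32)

d4 = 16
d5 = 82
d6 = 14
d7 = 133/20
d8 = 133/80
d9 = 82
endpoint = (-82, 32)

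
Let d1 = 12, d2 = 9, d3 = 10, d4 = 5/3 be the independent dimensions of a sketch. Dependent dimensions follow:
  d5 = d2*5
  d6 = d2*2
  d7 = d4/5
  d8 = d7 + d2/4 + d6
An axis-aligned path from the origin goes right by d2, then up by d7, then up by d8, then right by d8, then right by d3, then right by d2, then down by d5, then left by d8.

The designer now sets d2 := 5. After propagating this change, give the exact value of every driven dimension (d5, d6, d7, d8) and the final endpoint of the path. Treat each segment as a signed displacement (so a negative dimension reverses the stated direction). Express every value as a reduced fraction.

Apply edit: d2 := 5
  d5 = d2*5 = 25
  d6 = d2*2 = 10
  d7 = d4/5 = 1/3
  d8 = d7 + d2/4 + d6 = 139/12
Walk from origin (0, 0):
  seg 1: right by d2 = 5 → (5, 0)
  seg 2: up by d7 = 1/3 → (5, 1/3)
  seg 3: up by d8 = 139/12 → (5, 143/12)
  seg 4: right by d8 = 139/12 → (199/12, 143/12)
  seg 5: right by d3 = 10 → (319/12, 143/12)
  seg 6: right by d2 = 5 → (379/12, 143/12)
  seg 7: down by d5 = 25 → (379/12, -157/12)
  seg 8: left by d8 = 139/12 → (20, -157/12)

d5 = 25
d6 = 10
d7 = 1/3
d8 = 139/12
endpoint = (20, -157/12)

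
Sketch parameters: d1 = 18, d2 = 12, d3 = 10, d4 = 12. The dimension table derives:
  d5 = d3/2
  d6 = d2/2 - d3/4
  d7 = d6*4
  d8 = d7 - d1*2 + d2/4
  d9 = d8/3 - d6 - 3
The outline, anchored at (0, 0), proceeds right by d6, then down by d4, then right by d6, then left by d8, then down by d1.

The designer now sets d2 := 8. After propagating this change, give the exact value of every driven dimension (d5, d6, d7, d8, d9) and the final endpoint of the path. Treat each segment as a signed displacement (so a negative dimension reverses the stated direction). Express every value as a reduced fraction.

Apply edit: d2 := 8
  d5 = d3/2 = 5
  d6 = d2/2 - d3/4 = 3/2
  d7 = d6*4 = 6
  d8 = d7 - d1*2 + d2/4 = -28
  d9 = d8/3 - d6 - 3 = -83/6
Walk from origin (0, 0):
  seg 1: right by d6 = 3/2 → (3/2, 0)
  seg 2: down by d4 = 12 → (3/2, -12)
  seg 3: right by d6 = 3/2 → (3, -12)
  seg 4: left by d8 = -28 → (31, -12)
  seg 5: down by d1 = 18 → (31, -30)

d5 = 5
d6 = 3/2
d7 = 6
d8 = -28
d9 = -83/6
endpoint = (31, -30)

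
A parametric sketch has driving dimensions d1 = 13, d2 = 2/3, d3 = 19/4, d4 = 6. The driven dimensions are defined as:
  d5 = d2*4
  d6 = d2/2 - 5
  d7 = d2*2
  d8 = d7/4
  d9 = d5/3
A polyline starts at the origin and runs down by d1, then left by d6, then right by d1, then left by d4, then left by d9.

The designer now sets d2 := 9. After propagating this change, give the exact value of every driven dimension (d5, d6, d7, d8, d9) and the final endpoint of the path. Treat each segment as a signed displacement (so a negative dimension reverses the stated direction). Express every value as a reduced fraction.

d5 = 36
d6 = -1/2
d7 = 18
d8 = 9/2
d9 = 12
endpoint = (-9/2, -13)

Apply edit: d2 := 9
  d5 = d2*4 = 36
  d6 = d2/2 - 5 = -1/2
  d7 = d2*2 = 18
  d8 = d7/4 = 9/2
  d9 = d5/3 = 12
Walk from origin (0, 0):
  seg 1: down by d1 = 13 → (0, -13)
  seg 2: left by d6 = -1/2 → (1/2, -13)
  seg 3: right by d1 = 13 → (27/2, -13)
  seg 4: left by d4 = 6 → (15/2, -13)
  seg 5: left by d9 = 12 → (-9/2, -13)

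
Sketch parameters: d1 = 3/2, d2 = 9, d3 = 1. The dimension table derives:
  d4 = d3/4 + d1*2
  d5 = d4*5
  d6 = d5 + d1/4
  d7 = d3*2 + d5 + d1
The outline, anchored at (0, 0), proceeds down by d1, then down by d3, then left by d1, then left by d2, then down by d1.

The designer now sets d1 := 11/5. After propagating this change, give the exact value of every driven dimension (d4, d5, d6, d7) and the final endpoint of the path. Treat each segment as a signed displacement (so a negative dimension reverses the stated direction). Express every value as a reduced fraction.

Apply edit: d1 := 11/5
  d4 = d3/4 + d1*2 = 93/20
  d5 = d4*5 = 93/4
  d6 = d5 + d1/4 = 119/5
  d7 = d3*2 + d5 + d1 = 549/20
Walk from origin (0, 0):
  seg 1: down by d1 = 11/5 → (0, -11/5)
  seg 2: down by d3 = 1 → (0, -16/5)
  seg 3: left by d1 = 11/5 → (-11/5, -16/5)
  seg 4: left by d2 = 9 → (-56/5, -16/5)
  seg 5: down by d1 = 11/5 → (-56/5, -27/5)

d4 = 93/20
d5 = 93/4
d6 = 119/5
d7 = 549/20
endpoint = (-56/5, -27/5)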